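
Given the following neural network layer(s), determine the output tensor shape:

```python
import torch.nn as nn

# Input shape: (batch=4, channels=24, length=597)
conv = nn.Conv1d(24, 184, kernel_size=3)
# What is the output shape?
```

Input: (4, 24, 597) -> Output: (4, 184, 595)

Answer: (4, 184, 595)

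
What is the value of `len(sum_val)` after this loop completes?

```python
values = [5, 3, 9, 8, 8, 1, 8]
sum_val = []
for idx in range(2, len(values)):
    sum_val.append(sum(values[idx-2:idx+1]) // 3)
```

Number of 3-element averages
`sum_val` takes the values: [] → [5] → [5, 6] → [5, 6, 8] → [5, 6, 8, 5] → [5, 6, 8, 5, 5]
So `len(sum_val)` = 5

Answer: 5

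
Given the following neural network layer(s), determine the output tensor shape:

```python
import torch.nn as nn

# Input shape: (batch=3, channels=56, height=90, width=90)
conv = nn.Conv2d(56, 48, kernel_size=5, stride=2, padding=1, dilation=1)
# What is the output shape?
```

Input: (3, 56, 90, 90) -> Output: (3, 48, 44, 44)

Answer: (3, 48, 44, 44)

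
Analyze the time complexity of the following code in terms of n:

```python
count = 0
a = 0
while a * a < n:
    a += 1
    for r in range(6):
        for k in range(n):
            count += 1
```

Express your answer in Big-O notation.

Each loop level contributes: √n × 1 × n. Multiplying the contributions gives O(n√n).

Answer: O(n√n)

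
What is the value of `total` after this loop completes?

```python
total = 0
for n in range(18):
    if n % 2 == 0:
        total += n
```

Sum of even numbers 0 to 17
`total` takes the values: 0 → 2 → 6 → 12 → 20 → 30 → 42 → 56 → 72

Answer: 72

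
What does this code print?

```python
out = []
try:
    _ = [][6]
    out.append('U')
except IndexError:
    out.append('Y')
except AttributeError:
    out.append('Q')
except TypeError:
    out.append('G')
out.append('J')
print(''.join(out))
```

Execution trace: 'Y' (except IndexError) → 'J' (after the try/except). Output: YJ

Answer: YJ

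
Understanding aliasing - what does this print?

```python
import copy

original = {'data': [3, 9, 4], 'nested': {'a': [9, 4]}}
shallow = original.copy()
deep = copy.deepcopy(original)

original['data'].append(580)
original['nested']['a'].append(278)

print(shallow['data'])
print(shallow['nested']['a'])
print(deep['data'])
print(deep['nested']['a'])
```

Key concept: comparing shallow vs deep copy.
Step by step:
`original = {'data': [3, 9, 4], 'nested': {'a': [9, 4]}}` → original = {'data': [3, 9, 4], 'nested': {'a': [9, 4]}}
`shallow = original.copy()` → shallow = {'data': [3, 9, 4], 'nested': {'a': [9, 4]}}
`deep = copy.deepcopy(original)` → deep = {'data': [3, 9, 4], 'nested': {'a': [9, 4]}}
`original['data'].append(580)` → original = {'data': [3, 9, 4, 580], 'nested': {'a': [9, 4]}}; shallow = {'data': [3, 9, 4, 580], 'nested': {'a': [9, 4]}}
`original['nested']['a'].append(278)` → original = {'data': [3, 9, 4, 580], 'nested': {'a': [9, 4, 278]}}; shallow = {'data': [3, 9, 4, 580], 'nested': {'a': [9, 4, 278]}}
`print(shallow['data'])` → prints [3, 9, 4, 580]
`print(shallow['nested']['a'])` → prints [9, 4, 278]
`print(deep['data'])` → prints [3, 9, 4]
`print(deep['nested']['a'])` → prints [9, 4]

Answer:
[3, 9, 4, 580]
[9, 4, 278]
[3, 9, 4]
[9, 4]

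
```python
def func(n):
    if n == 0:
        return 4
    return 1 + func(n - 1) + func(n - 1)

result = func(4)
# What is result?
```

func(n) = 1 + 2·func(n-1), func(0)=4. Closed form: (4+1)·2^4 - 1 = 79.

Answer: 79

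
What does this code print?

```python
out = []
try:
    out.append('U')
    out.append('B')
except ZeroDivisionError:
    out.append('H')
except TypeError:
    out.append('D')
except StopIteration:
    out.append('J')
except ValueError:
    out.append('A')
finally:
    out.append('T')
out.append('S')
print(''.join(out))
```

Execution trace: 'U' (try body) → 'B' (try body, no exception) → 'T' (finally) → 'S' (after the try/except). Output: UBTS

Answer: UBTS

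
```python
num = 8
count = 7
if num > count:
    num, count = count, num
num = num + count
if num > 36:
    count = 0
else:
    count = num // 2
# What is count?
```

Trace:
`num = 8` → num = 8
`count = 7` → count = 7
`if num > count: ...` → num > count is True → num = 7; count = 8
`num = num + count` → num = 15
`if num > 36: ...` → num > 36 is False, take else branch → count = 7
So count = 7

Answer: 7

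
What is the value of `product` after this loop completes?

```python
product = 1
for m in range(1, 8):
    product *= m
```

7! = 5040
`product` takes the values: 1 → 2 → 6 → 24 → 120 → 720 → 5040

Answer: 5040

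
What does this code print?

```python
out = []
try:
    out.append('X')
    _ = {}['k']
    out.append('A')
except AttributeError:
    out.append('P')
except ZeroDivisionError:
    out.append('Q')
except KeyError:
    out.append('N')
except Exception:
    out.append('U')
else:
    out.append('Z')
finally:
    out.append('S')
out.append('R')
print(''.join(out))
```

Execution trace: 'X' (try body) → 'N' (except KeyError) → 'S' (finally) → 'R' (after the try/except). Output: XNSR

Answer: XNSR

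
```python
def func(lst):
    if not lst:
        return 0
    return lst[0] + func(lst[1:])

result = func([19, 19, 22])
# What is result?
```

19 + 19 + 22 + 0 = 60

Answer: 60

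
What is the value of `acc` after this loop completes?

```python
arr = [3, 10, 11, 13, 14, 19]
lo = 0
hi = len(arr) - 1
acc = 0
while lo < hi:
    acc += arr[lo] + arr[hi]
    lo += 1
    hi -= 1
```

Sum of pairs from ends
`acc` takes the values: 0 → 22 → 46 → 70

Answer: 70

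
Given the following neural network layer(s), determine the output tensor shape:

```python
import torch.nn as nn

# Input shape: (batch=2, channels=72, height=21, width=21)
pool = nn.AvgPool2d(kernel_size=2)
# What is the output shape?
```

Input: (2, 72, 21, 21) -> Output: (2, 72, 10, 10)

Answer: (2, 72, 10, 10)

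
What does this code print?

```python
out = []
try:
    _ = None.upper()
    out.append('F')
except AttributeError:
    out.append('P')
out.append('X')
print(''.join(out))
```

Execution trace: 'P' (except AttributeError) → 'X' (after the try/except). Output: PX

Answer: PX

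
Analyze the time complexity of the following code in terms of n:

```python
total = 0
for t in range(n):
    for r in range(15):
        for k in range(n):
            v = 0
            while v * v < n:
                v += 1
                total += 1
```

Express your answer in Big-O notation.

Each loop level contributes: n × 1 × n × √n. Multiplying the contributions gives O(n^2√n).

Answer: O(n^2√n)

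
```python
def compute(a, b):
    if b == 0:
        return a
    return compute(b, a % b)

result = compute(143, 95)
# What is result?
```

compute(143, 95) -> compute(95, 48) -> compute(48, 47) -> compute(47, 1) -> compute(1, 0) -> 1

Answer: 1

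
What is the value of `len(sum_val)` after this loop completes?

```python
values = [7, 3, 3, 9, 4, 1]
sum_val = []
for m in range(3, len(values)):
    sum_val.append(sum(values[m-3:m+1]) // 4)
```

Number of 4-element averages
`sum_val` takes the values: [] → [5] → [5, 4] → [5, 4, 4]
So `len(sum_val)` = 3

Answer: 3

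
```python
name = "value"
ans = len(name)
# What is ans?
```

Trace:
`name = "value"` → name = 'value'
`ans = len(name)` → ans = 5
So ans = 5

Answer: 5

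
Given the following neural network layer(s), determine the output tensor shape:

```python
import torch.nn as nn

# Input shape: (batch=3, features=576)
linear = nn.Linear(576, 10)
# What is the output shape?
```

Input: (3, 576) -> Output: (3, 10)

Answer: (3, 10)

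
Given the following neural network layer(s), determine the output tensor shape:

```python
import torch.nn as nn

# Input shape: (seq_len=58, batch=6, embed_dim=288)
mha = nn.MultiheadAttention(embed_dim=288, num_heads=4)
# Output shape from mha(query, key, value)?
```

Input: (58, 6, 288) -> Output: (58, 6, 288)

Answer: (58, 6, 288)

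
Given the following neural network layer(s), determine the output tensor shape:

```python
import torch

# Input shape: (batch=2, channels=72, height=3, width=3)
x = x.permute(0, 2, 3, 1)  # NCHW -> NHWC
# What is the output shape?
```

Input: (2, 72, 3, 3) -> Output: (2, 3, 3, 72)

Answer: (2, 3, 3, 72)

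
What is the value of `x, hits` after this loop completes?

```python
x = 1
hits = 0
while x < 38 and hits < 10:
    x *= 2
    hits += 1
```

Double until >= 38 or 10 iterations
`x, hits` takes the values: (1, 0) → (2, 0) → (2, 1) → (4, 1) → (4, 2) → (8, 2) → (8, 3) → (16, 3) → (16, 4) → (32, 4) → (32, 5) → (64, 5) → (64, 6)

Answer: 64, 6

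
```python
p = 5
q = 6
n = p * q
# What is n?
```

Trace:
`p = 5` → p = 5
`q = 6` → q = 6
`n = p * q` → n = 30
So n = 30

Answer: 30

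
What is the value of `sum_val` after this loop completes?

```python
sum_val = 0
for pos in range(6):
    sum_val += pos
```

Sum of 0 to 5 = 15
`sum_val` takes the values: 0 → 1 → 3 → 6 → 10 → 15

Answer: 15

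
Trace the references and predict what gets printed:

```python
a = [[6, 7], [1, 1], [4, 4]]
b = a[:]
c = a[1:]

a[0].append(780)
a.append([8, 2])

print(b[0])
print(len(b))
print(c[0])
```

Key concept: slice with nested mutation.
Step by step:
`a = [[6, 7], [1, 1], [4, 4]]` → a = [[6, 7], [1, 1], [4, 4]]
`b = a[:]` → b = [[6, 7], [1, 1], [4, 4]]
`c = a[1:]` → c = [[1, 1], [4, 4]]
`a[0].append(780)` → a = [[6, 7, 780], [1, 1], [4, 4]]; b = [[6, 7, 780], [1, 1], [4, 4]]
`a.append([8, 2])` → a = [[6, 7, 780], [1, 1], [4, 4], [8, 2]]
`print(b[0])` → prints [6, 7, 780]
`print(len(b))` → prints 3
`print(c[0])` → prints [1, 1]

Answer:
[6, 7, 780]
3
[1, 1]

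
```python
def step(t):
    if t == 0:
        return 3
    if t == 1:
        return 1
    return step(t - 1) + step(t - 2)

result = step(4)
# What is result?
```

Build up from base cases: step(0)=3, step(1)=1, step(2)=4, step(3)=5, step(4)=9

Answer: 9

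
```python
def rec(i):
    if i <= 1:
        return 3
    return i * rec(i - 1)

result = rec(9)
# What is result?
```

rec(9) = 9 * 8 * 7 * 6 * 5 * 4 * 3 * 2 * 3 = 1088640

Answer: 1088640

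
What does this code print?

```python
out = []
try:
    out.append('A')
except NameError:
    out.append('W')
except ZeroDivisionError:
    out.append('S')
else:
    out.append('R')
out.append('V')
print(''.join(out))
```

Execution trace: 'A' (try body, no exception) → 'R' (else) → 'V' (after the try/except). Output: ARV

Answer: ARV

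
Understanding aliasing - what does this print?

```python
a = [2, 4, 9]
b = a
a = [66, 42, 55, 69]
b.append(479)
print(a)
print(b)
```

Key concept: rebinding vs mutation: a is rebound to a new list, b still points at the original.
Step by step:
`a = [2, 4, 9]` → a = [2, 4, 9]
`b = a` → b = [2, 4, 9] (same object as a)
`a = [66, 42, 55, 69]` → a = [66, 42, 55, 69]
`b.append(479)` → b = [2, 4, 9, 479]
`print(a)` → prints [66, 42, 55, 69]
`print(b)` → prints [2, 4, 9, 479]

Answer:
[66, 42, 55, 69]
[2, 4, 9, 479]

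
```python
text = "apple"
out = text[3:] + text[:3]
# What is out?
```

Trace:
`text = "apple"` → text = 'apple'
`out = text[3:] + text[:3]` → out = 'leapp'
So out = 'leapp'

Answer: 'leapp'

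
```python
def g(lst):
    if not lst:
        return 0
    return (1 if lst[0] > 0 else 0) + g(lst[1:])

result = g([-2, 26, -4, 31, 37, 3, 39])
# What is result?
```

Count of positive elements in [-2, 26, -4, 31, 37, 3, 39] = 5

Answer: 5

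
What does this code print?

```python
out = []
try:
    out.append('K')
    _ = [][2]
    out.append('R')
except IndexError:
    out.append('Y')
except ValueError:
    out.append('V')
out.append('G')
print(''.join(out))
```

Execution trace: 'K' (try body) → 'Y' (except IndexError) → 'G' (after the try/except). Output: KYG

Answer: KYG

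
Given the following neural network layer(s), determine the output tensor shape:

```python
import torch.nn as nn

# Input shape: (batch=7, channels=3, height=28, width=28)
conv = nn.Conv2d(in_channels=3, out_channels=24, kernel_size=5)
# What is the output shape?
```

Input: (7, 3, 28, 28) -> Output: (7, 24, 24, 24)

Answer: (7, 24, 24, 24)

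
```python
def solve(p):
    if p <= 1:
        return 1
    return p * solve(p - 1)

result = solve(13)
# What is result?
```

solve(13) = 13 * 12 * 11 * 10 * 9 * 8 * 7 * 6 * 5 * 4 * 3 * 2 * 1 = 6227020800

Answer: 6227020800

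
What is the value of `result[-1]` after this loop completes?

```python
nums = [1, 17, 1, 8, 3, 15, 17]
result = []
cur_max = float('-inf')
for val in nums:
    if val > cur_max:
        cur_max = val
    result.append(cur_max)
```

Running max ends at 17
`result` takes the values: [] → [1] → [1, 17] → [1, 17, 17] → [1, 17, 17, 17] → [1, 17, 17, 17, 17] → [1, 17, 17, 17, 17, 17] → [1, 17, 17, 17, 17, 17, 17]
So `result[-1]` = 17

Answer: 17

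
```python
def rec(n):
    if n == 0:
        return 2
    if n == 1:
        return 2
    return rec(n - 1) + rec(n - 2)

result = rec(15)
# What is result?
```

Build up from base cases: rec(0)=2, rec(1)=2, rec(2)=4, rec(3)=6, rec(4)=10, rec(5)=16, rec(6)=26, ..., rec(15)=1974

Answer: 1974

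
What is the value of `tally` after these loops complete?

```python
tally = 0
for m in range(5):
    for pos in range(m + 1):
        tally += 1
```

Triangle: 1 + 2 + ... + 5
`tally` takes the values: 0 → 1 → 2 → 3 → 4 → 5 → 6 → 7 → 8 → 9 → 10 → 11 → 12 → 13 → 14 → 15

Answer: 15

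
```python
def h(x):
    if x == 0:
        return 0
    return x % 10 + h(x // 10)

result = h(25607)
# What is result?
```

Sum of digits of 25607: 7 + 0 + 6 + 5 + 2 = 20

Answer: 20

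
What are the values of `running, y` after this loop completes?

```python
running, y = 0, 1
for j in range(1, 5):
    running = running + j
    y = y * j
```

Sum and factorial of 1 to 4
`running, y` takes the values: (0, 1) → (1, 1) → (3, 1) → (3, 2) → (6, 2) → (6, 6) → (10, 6) → (10, 24)

Answer: 10, 24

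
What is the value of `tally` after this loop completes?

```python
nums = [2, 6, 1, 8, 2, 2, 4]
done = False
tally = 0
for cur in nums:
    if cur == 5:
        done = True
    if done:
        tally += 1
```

Count elements after first 5 in [2, 6, 1, 8, 2, 2, 4]
`tally` takes the values: 0

Answer: 0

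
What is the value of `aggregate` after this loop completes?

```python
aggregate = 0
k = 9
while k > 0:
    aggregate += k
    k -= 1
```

Sum 9 down to 1
`aggregate` takes the values: 0 → 9 → 17 → 24 → 30 → 35 → 39 → 42 → 44 → 45

Answer: 45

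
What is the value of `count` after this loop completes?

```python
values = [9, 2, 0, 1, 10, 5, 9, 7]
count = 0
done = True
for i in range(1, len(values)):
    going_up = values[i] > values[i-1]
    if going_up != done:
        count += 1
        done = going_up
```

Count direction changes in [9, 2, 0, 1, 10, 5, 9, 7]
`count` takes the values: 0 → 1 → 2 → 3 → 4 → 5

Answer: 5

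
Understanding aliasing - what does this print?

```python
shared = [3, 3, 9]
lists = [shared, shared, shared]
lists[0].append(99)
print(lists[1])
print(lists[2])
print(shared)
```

Key concept: list of same reference.
Step by step:
`shared = [3, 3, 9]` → shared = [3, 3, 9]
`lists = [shared, shared, shared]` → lists = [[3, 3, 9], [3, 3, 9], [3, 3, 9]]
`lists[0].append(99)` → shared = [3, 3, 9, 99]; lists = [[3, 3, 9, 99], [3, 3, 9, 99], [3, 3, 9, 99]]
`print(lists[1])` → prints [3, 3, 9, 99]
`print(lists[2])` → prints [3, 3, 9, 99]
`print(shared)` → prints [3, 3, 9, 99]

Answer:
[3, 3, 9, 99]
[3, 3, 9, 99]
[3, 3, 9, 99]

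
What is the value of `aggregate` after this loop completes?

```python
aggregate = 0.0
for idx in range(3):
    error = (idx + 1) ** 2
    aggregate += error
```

Sum of squared losses 1² + 2² + ... + 3²
`aggregate` takes the values: 0.0 → 1.0 → 5.0 → 14.0

Answer: 14.0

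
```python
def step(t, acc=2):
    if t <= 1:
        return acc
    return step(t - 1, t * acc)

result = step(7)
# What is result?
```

Accumulator trace (n, acc): (7, 2) -> (6, 14) -> (5, 84) -> (4, 420) -> (3, 1680) -> (2, 5040) -> (1, 10080) -> return 10080

Answer: 10080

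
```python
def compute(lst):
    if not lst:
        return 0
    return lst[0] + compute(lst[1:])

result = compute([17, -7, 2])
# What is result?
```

17 + (-7) + 2 + 0 = 12

Answer: 12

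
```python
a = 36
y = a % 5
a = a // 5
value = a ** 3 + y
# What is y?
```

Trace:
`a = 36` → a = 36
`y = a % 5` → y = 1
`a = a // 5` → a = 7
`value = a ** 3 + y` → value = 344
So y = 1

Answer: 1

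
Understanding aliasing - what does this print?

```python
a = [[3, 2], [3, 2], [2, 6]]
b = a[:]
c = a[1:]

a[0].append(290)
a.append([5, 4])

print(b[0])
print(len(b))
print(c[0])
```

Key concept: slice with nested mutation.
Step by step:
`a = [[3, 2], [3, 2], [2, 6]]` → a = [[3, 2], [3, 2], [2, 6]]
`b = a[:]` → b = [[3, 2], [3, 2], [2, 6]]
`c = a[1:]` → c = [[3, 2], [2, 6]]
`a[0].append(290)` → a = [[3, 2, 290], [3, 2], [2, 6]]; b = [[3, 2, 290], [3, 2], [2, 6]]
`a.append([5, 4])` → a = [[3, 2, 290], [3, 2], [2, 6], [5, 4]]
`print(b[0])` → prints [3, 2, 290]
`print(len(b))` → prints 3
`print(c[0])` → prints [3, 2]

Answer:
[3, 2, 290]
3
[3, 2]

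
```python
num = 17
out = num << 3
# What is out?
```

Trace:
`num = 17` → num = 17
`out = num << 3` → out = 136
So out = 136

Answer: 136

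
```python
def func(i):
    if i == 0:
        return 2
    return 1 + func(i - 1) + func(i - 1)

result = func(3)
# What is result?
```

func(i) = 1 + 2·func(i-1), func(0)=2. Closed form: (2+1)·2^3 - 1 = 23.

Answer: 23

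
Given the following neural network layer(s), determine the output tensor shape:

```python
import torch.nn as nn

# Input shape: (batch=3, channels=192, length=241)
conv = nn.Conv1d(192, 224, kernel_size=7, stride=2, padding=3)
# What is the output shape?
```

Input: (3, 192, 241) -> Output: (3, 224, 121)

Answer: (3, 224, 121)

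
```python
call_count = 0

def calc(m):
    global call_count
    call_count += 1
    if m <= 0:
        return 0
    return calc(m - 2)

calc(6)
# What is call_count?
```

Linear recursion stepping by 2: 4 calls from m=6 down to ≤0.

Answer: 4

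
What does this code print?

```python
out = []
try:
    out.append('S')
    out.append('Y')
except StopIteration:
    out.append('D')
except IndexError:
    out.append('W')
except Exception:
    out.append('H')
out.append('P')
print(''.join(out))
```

Execution trace: 'S' (try body) → 'Y' (try body, no exception) → 'P' (after the try/except). Output: SYP

Answer: SYP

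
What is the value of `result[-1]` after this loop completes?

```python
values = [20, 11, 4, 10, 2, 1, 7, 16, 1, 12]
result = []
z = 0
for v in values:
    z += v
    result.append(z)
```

Cumulative sum ends at 84
`result` takes the values: [] → [20] → [20, 31] → [20, 31, 35] → [20, 31, 35, 45] → [20, 31, 35, 45, 47] → [20, 31, 35, 45, 47, 48] → [20, 31, 35, 45, 47, 48, 55] → [20, 31, 35, 45, 47, 48, 55, 71] → [20, 31, 35, 45, 47, 48, 55, 71, 72] → [20, 31, 35, 45, 47, 48, 55, 71, 72, 84]
So `result[-1]` = 84

Answer: 84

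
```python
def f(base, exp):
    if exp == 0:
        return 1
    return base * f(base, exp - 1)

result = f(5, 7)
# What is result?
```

f(5, 7) = 5 * 5 * 5 * 5 * 5 * 5 * 5 = 78125

Answer: 78125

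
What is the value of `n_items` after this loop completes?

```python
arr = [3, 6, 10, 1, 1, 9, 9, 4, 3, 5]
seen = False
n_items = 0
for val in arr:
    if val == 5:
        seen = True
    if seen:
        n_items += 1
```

Count elements after first 5 in [3, 6, 10, 1, 1, 9, 9, 4, 3, 5]
`n_items` takes the values: 0 → 1

Answer: 1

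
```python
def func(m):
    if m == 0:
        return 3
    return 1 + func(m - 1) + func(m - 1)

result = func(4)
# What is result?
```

func(m) = 1 + 2·func(m-1), func(0)=3. Closed form: (3+1)·2^4 - 1 = 63.

Answer: 63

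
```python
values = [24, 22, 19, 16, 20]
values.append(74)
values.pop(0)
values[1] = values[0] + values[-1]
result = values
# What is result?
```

Trace:
`values = [24, 22, 19, 16, 20]` → values = [24, 22, 19, 16, 20]
`values.append(74)` → values = [24, 22, 19, 16, 20, 74]
`values.pop(0)` → values = [22, 19, 16, 20, 74]
`values[1] = values[0] + values[-1]` → values = [22, 96, 16, 20, 74]
`result = values` → result = [22, 96, 16, 20, 74]
So result = [22, 96, 16, 20, 74]

Answer: [22, 96, 16, 20, 74]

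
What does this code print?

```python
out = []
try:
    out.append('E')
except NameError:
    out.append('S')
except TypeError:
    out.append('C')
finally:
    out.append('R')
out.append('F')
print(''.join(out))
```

Execution trace: 'E' (try body, no exception) → 'R' (finally) → 'F' (after the try/except). Output: ERF

Answer: ERF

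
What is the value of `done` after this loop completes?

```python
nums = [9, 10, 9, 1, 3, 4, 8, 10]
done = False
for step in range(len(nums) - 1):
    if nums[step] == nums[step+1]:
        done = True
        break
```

Check consecutive duplicates in [9, 10, 9, 1, 3, 4, 8, 10]
`done` takes the values: False

Answer: False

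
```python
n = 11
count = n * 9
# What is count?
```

Trace:
`n = 11` → n = 11
`count = n * 9` → count = 99
So count = 99

Answer: 99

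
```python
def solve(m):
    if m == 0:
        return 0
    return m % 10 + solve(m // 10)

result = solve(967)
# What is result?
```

Sum of digits of 967: 7 + 6 + 9 = 22

Answer: 22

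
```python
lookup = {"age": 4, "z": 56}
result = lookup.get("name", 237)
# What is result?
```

Trace:
`lookup = {"age": 4, "z": 56}` → lookup = {'age': 4, 'z': 56}
`result = lookup.get("name", 237)` → result = 237
So result = 237

Answer: 237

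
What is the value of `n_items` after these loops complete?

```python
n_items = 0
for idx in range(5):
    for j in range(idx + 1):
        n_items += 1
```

Triangle: 1 + 2 + ... + 5
`n_items` takes the values: 0 → 1 → 2 → 3 → 4 → 5 → 6 → 7 → 8 → 9 → 10 → 11 → 12 → 13 → 14 → 15

Answer: 15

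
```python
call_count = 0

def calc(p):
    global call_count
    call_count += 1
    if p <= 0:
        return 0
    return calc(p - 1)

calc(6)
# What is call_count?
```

Linear recursion stepping by 1: 7 calls from p=6 down to ≤0.

Answer: 7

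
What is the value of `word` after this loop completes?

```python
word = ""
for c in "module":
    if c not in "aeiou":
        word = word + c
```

Remove vowels from 'module'
`word` takes the values: "" → "m" → "md" → "mdl"

Answer: "mdl"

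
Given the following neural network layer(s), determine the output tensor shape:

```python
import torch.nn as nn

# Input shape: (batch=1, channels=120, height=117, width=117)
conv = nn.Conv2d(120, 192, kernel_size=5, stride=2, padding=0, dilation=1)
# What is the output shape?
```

Input: (1, 120, 117, 117) -> Output: (1, 192, 57, 57)

Answer: (1, 192, 57, 57)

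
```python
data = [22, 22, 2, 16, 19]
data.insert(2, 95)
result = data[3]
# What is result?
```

Trace:
`data = [22, 22, 2, 16, 19]` → data = [22, 22, 2, 16, 19]
`data.insert(2, 95)` → data = [22, 22, 95, 2, 16, 19]
`result = data[3]` → result = 2
So result = 2

Answer: 2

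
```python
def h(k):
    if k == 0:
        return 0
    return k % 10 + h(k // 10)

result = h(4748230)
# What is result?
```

Sum of digits of 4748230: 0 + 3 + 2 + 8 + 4 + 7 + 4 = 28

Answer: 28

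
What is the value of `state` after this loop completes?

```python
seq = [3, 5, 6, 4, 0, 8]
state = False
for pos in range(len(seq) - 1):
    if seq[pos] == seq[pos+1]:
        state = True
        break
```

Check consecutive duplicates in [3, 5, 6, 4, 0, 8]
`state` takes the values: False

Answer: False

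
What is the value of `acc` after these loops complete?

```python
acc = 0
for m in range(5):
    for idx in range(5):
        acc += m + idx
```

Sum of all m+idx for m,idx in 5x5
`acc` takes the values: 0 → 1 → 3 → 6 → 10 → 11 → 13 → 16 → 20 → 25 → 27 → 30 → 34 → 39 → 45 → 48 → 52 → 57 → 63 → 70 → 74 → 79 → 85 → 92 → 100

Answer: 100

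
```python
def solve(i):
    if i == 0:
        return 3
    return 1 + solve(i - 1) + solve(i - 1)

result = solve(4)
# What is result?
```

solve(i) = 1 + 2·solve(i-1), solve(0)=3. Closed form: (3+1)·2^4 - 1 = 63.

Answer: 63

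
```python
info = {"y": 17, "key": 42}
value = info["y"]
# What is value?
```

Trace:
`info = {"y": 17, "key": 42}` → info = {'y': 17, 'key': 42}
`value = info["y"]` → value = 17
So value = 17

Answer: 17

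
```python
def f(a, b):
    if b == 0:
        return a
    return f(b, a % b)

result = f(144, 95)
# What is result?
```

f(144, 95) -> f(95, 49) -> f(49, 46) -> f(46, 3) -> f(3, 1) -> f(1, 0) -> 1

Answer: 1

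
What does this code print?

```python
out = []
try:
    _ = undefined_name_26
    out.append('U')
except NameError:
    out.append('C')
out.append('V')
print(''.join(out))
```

Execution trace: 'C' (except NameError) → 'V' (after the try/except). Output: CV

Answer: CV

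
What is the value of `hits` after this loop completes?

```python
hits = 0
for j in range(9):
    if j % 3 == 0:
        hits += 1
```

Count numbers divisible by 3 in range(9)
`hits` takes the values: 0 → 1 → 2 → 3

Answer: 3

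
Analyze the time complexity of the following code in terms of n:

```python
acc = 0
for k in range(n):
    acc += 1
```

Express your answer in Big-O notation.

Each loop level contributes: n. Multiplying the contributions gives O(n).

Answer: O(n)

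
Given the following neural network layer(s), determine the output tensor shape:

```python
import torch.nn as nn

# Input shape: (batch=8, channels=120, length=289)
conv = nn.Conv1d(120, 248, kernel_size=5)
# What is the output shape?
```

Input: (8, 120, 289) -> Output: (8, 248, 285)

Answer: (8, 248, 285)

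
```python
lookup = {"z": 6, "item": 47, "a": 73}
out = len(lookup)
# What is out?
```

Trace:
`lookup = {"z": 6, "item": 47, "a": 73}` → lookup = {'z': 6, 'item': 47, 'a': 73}
`out = len(lookup)` → out = 3
So out = 3

Answer: 3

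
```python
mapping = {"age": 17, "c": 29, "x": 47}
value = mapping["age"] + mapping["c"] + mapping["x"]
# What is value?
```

Trace:
`mapping = {"age": 17, "c": 29, "x": 47}` → mapping = {'age': 17, 'c': 29, 'x': 47}
`value = mapping["age"] + mapping["c"] + mapping["x"]` → value = 93
So value = 93

Answer: 93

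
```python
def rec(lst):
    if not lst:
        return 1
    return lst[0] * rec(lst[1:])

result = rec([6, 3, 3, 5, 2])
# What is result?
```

Product over [6, 3, 3, 5, 2] = 6 * 3 * 3 * 5 * 2 = 540

Answer: 540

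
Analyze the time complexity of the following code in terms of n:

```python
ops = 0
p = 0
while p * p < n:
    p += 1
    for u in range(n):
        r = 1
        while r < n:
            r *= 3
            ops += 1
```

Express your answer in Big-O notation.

Each loop level contributes: √n × n × log n. Multiplying the contributions gives O(n√n log n).

Answer: O(n√n log n)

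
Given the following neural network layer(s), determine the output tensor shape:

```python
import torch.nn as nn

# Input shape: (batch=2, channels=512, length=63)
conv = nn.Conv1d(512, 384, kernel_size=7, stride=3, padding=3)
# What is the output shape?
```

Input: (2, 512, 63) -> Output: (2, 384, 21)

Answer: (2, 384, 21)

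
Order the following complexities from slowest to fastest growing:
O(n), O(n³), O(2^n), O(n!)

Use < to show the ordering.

Ordered by growth rate: O(n) < O(n³) < O(2^n) < O(n!)

Answer: O(n) < O(n³) < O(2^n) < O(n!)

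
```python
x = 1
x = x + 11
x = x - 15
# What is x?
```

Trace:
`x = 1` → x = 1
`x = x + 11` → x = 12
`x = x - 15` → x = -3
So x = -3

Answer: -3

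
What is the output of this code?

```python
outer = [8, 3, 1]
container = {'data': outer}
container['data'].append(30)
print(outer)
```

Key concept: dict holds reference to list.
Step by step:
`outer = [8, 3, 1]` → outer = [8, 3, 1]
`container = {'data': outer}` → container = {'data': [8, 3, 1]}
`container['data'].append(30)` → outer = [8, 3, 1, 30]; container = {'data': [8, 3, 1, 30]}
`print(outer)` → prints [8, 3, 1, 30]

Answer: [8, 3, 1, 30]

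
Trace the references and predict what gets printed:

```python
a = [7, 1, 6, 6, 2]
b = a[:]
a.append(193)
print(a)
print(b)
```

Key concept: slice [:] creates copy.
Step by step:
`a = [7, 1, 6, 6, 2]` → a = [7, 1, 6, 6, 2]
`b = a[:]` → b = [7, 1, 6, 6, 2]
`a.append(193)` → a = [7, 1, 6, 6, 2, 193]
`print(a)` → prints [7, 1, 6, 6, 2, 193]
`print(b)` → prints [7, 1, 6, 6, 2]

Answer:
[7, 1, 6, 6, 2, 193]
[7, 1, 6, 6, 2]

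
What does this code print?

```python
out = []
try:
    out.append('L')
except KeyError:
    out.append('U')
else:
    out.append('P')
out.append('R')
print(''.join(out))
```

Execution trace: 'L' (try body, no exception) → 'P' (else) → 'R' (after the try/except). Output: LPR

Answer: LPR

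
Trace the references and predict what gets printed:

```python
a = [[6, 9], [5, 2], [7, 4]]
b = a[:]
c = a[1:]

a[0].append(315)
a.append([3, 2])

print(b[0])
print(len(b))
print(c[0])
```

Key concept: slice with nested mutation.
Step by step:
`a = [[6, 9], [5, 2], [7, 4]]` → a = [[6, 9], [5, 2], [7, 4]]
`b = a[:]` → b = [[6, 9], [5, 2], [7, 4]]
`c = a[1:]` → c = [[5, 2], [7, 4]]
`a[0].append(315)` → a = [[6, 9, 315], [5, 2], [7, 4]]; b = [[6, 9, 315], [5, 2], [7, 4]]
`a.append([3, 2])` → a = [[6, 9, 315], [5, 2], [7, 4], [3, 2]]
`print(b[0])` → prints [6, 9, 315]
`print(len(b))` → prints 3
`print(c[0])` → prints [5, 2]

Answer:
[6, 9, 315]
3
[5, 2]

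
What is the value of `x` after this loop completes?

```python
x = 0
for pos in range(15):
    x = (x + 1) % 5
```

Increment mod 5, 15 times = 0
`x` takes the values: 0 → 1 → 2 → 3 → 4 → 0 → 1 → 2 → 3 → 4 → 0 → 1 → 2 → 3 → 4 → 0

Answer: 0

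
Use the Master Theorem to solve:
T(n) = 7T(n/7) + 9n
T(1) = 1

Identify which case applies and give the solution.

a=7, b=7, f(n)=9n. log_7(7) = 1. Since c=1 = 1, Case 2 applies: T(n) = Θ(n^log_b(a) · log n) = O(n log n).

Answer: O(n log n) - Case 2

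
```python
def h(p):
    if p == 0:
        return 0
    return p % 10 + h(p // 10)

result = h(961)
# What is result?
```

Sum of digits of 961: 1 + 6 + 9 = 16

Answer: 16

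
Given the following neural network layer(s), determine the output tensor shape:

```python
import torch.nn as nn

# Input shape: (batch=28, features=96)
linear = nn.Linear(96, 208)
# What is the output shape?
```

Input: (28, 96) -> Output: (28, 208)

Answer: (28, 208)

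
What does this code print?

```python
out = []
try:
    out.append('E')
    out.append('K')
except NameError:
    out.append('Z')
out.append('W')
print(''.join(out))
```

Execution trace: 'E' (try body) → 'K' (try body, no exception) → 'W' (after the try/except). Output: EKW

Answer: EKW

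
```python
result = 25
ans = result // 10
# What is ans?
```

Trace:
`result = 25` → result = 25
`ans = result // 10` → ans = 2
So ans = 2

Answer: 2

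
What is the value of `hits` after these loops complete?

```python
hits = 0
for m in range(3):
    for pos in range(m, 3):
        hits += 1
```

Upper triangle: 3 + 2 + ... + 1
`hits` takes the values: 0 → 1 → 2 → 3 → 4 → 5 → 6

Answer: 6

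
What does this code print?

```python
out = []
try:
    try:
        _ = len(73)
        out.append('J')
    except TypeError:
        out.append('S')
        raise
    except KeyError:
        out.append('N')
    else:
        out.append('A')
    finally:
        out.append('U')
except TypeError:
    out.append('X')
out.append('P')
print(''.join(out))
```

Execution trace: 'S' (inner except TypeError) → 'U' (inner finally) → 'X' (outer except TypeError) → 'P' (after the try/except). Output: SUXP

Answer: SUXP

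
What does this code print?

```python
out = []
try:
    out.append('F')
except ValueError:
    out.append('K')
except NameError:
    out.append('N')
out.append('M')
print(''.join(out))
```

Execution trace: 'F' (try body, no exception) → 'M' (after the try/except). Output: FM

Answer: FM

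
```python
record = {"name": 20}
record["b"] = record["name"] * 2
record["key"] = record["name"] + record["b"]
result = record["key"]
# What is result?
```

Trace:
`record = {"name": 20}` → record = {'name': 20}
`record["b"] = record["name"] * 2` → record = {'name': 20, 'b': 40}
`record["key"] = record["name"] + record["b"]` → record = {'name': 20, 'b': 40, 'key': 60}
`result = record["key"]` → result = 60
So result = 60

Answer: 60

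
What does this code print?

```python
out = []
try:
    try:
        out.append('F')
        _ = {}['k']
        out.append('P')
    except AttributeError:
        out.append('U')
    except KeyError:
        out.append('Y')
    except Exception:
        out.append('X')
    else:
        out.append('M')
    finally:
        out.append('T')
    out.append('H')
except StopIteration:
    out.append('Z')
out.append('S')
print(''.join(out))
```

Execution trace: 'F' (inner try body) → 'Y' (inner except KeyError) → 'T' (inner finally) → 'H' (try body, no exception) → 'S' (after the try/except). Output: FYTHS

Answer: FYTHS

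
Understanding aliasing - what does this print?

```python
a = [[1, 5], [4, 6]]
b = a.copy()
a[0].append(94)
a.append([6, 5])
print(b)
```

Key concept: shallow copy with nested lists.
Step by step:
`a = [[1, 5], [4, 6]]` → a = [[1, 5], [4, 6]]
`b = a.copy()` → b = [[1, 5], [4, 6]]
`a[0].append(94)` → a = [[1, 5, 94], [4, 6]]; b = [[1, 5, 94], [4, 6]]
`a.append([6, 5])` → a = [[1, 5, 94], [4, 6], [6, 5]]
`print(b)` → prints [[1, 5, 94], [4, 6]]

Answer: [[1, 5, 94], [4, 6]]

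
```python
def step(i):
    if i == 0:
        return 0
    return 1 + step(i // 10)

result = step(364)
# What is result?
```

Count of digits of 364: 3

Answer: 3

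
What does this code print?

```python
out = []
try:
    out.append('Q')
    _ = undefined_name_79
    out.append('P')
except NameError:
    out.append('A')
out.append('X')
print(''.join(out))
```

Execution trace: 'Q' (try body) → 'A' (except NameError) → 'X' (after the try/except). Output: QAX

Answer: QAX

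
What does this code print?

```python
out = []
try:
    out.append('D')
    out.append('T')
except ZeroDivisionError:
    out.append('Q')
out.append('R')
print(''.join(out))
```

Execution trace: 'D' (try body) → 'T' (try body, no exception) → 'R' (after the try/except). Output: DTR

Answer: DTR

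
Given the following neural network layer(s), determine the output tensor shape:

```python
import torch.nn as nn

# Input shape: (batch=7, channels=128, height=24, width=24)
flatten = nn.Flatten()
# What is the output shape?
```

Input: (7, 128, 24, 24) -> Output: (7, 73728)

Answer: (7, 73728)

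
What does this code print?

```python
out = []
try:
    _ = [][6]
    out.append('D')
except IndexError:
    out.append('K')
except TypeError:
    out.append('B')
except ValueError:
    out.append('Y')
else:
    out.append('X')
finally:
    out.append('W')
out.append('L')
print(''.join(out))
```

Execution trace: 'K' (except IndexError) → 'W' (finally) → 'L' (after the try/except). Output: KWL

Answer: KWL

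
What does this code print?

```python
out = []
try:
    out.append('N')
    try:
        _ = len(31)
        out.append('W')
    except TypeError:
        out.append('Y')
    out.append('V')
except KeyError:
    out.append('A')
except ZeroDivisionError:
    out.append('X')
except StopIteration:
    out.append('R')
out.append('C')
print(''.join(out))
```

Execution trace: 'N' (try body) → 'Y' (inner except TypeError) → 'V' (try body, no exception) → 'C' (after the try/except). Output: NYVC

Answer: NYVC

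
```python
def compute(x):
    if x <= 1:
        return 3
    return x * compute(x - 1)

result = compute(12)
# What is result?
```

compute(12) = 12 * 11 * 10 * 9 * 8 * 7 * 6 * 5 * 4 * 3 * 2 * 3 = 1437004800

Answer: 1437004800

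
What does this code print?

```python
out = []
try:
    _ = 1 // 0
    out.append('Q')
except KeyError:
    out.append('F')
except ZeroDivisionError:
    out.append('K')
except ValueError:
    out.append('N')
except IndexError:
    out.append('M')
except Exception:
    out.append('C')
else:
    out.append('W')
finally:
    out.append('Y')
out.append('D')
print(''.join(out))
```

Execution trace: 'K' (except ZeroDivisionError) → 'Y' (finally) → 'D' (after the try/except). Output: KYD

Answer: KYD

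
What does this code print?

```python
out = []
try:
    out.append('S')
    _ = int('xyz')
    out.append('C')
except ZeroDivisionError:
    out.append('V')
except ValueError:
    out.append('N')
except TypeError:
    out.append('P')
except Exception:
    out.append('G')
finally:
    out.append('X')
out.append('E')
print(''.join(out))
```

Execution trace: 'S' (try body) → 'N' (except ValueError) → 'X' (finally) → 'E' (after the try/except). Output: SNXE

Answer: SNXE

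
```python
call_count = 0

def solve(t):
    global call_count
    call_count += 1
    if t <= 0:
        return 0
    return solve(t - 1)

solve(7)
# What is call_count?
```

Linear recursion stepping by 1: 8 calls from t=7 down to ≤0.

Answer: 8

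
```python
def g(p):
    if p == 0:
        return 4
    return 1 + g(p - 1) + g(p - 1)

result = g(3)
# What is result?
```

g(p) = 1 + 2·g(p-1), g(0)=4. Closed form: (4+1)·2^3 - 1 = 39.

Answer: 39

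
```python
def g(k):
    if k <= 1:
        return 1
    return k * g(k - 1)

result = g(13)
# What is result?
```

g(13) = 13 * 12 * 11 * 10 * 9 * 8 * 7 * 6 * 5 * 4 * 3 * 2 * 1 = 6227020800

Answer: 6227020800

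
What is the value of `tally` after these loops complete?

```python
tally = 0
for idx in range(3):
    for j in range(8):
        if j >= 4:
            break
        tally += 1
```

Inner breaks at 4, outer runs 3 times
`tally` takes the values: 0 → 1 → 2 → 3 → 4 → 5 → 6 → 7 → 8 → 9 → 10 → 11 → 12

Answer: 12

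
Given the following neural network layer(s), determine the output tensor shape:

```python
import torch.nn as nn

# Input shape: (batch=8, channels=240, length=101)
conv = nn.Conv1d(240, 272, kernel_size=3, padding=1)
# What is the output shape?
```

Input: (8, 240, 101) -> Output: (8, 272, 101)

Answer: (8, 272, 101)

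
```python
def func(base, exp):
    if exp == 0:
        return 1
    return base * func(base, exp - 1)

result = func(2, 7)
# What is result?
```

func(2, 7) = 2 * 2 * 2 * 2 * 2 * 2 * 2 = 128

Answer: 128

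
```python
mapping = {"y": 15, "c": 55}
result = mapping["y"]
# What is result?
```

Trace:
`mapping = {"y": 15, "c": 55}` → mapping = {'y': 15, 'c': 55}
`result = mapping["y"]` → result = 15
So result = 15

Answer: 15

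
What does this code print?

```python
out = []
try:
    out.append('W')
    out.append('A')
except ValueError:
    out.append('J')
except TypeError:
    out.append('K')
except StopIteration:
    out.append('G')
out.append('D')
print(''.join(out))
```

Execution trace: 'W' (try body) → 'A' (try body, no exception) → 'D' (after the try/except). Output: WAD

Answer: WAD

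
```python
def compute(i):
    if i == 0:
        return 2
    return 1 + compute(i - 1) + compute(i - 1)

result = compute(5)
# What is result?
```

compute(i) = 1 + 2·compute(i-1), compute(0)=2. Closed form: (2+1)·2^5 - 1 = 95.

Answer: 95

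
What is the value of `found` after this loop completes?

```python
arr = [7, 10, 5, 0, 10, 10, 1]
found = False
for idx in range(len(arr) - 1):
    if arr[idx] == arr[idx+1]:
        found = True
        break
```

Check consecutive duplicates in [7, 10, 5, 0, 10, 10, 1]
`found` takes the values: False → True

Answer: True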